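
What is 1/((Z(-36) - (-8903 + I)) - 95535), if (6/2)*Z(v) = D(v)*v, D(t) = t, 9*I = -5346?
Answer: -1/85606 ≈ -1.1681e-5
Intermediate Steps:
I = -594 (I = (⅑)*(-5346) = -594)
Z(v) = v²/3 (Z(v) = (v*v)/3 = v²/3)
1/((Z(-36) - (-8903 + I)) - 95535) = 1/(((⅓)*(-36)² - (-8903 - 594)) - 95535) = 1/(((⅓)*1296 - 1*(-9497)) - 95535) = 1/((432 + 9497) - 95535) = 1/(9929 - 95535) = 1/(-85606) = -1/85606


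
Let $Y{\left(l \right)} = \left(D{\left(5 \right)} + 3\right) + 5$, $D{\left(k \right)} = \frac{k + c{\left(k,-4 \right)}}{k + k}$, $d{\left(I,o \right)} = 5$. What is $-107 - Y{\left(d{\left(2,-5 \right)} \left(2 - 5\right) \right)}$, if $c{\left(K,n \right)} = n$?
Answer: $- \frac{1151}{10} \approx -115.1$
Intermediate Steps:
$D{\left(k \right)} = \frac{-4 + k}{2 k}$ ($D{\left(k \right)} = \frac{k - 4}{k + k} = \frac{-4 + k}{2 k}$)
$Y{\left(l \right)} = \frac{81}{10}$ ($Y{\left(l \right)} = \left(\frac{-4 + 5}{2 \cdot 5} + 3\right) + 5 = \left(\frac{1}{2} \cdot \frac{1}{5} \cdot 1 + 3\right) + 5 = \left(\frac{1}{10} + 3\right) + 5 = \frac{31}{10} + 5 = \frac{81}{10}$)
$-107 - Y{\left(d{\left(2,-5 \right)} \left(2 - 5\right) \right)} = -107 - \frac{81}{10} = - \frac{1151}{10}$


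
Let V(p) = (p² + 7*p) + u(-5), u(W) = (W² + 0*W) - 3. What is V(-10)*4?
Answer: 208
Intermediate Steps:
u(W) = -3 + W² (u(W) = (W² + 0) - 3 = W² - 3 = -3 + W²)
V(p) = 22 + p² + 7*p (V(p) = (p² + 7*p) + (-3 + (-5)²) = (p² + 7*p) + (-3 + 25) = (p² + 7*p) + 22 = 22 + p² + 7*p)
V(-10)*4 = (22 + (-10)² + 7*(-10))*4 = (22 + 100 - 70)*4 = 52*4 = 208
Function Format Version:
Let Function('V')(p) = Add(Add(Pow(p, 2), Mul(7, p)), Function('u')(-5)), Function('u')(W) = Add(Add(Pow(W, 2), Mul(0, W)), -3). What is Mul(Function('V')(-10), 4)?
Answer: 208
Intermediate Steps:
Function('u')(W) = Add(-3, Pow(W, 2)) (Function('u')(W) = Add(Add(Pow(W, 2), 0), -3) = Add(Pow(W, 2), -3) = Add(-3, Pow(W, 2)))
Function('V')(p) = Add(22, Pow(p, 2), Mul(7, p)) (Function('V')(p) = Add(Add(Pow(p, 2), Mul(7, p)), Add(-3, Pow(-5, 2))) = Add(Add(Pow(p, 2), Mul(7, p)), Add(-3, 25)) = Add(Add(Pow(p, 2), Mul(7, p)), 22) = Add(22, Pow(p, 2), Mul(7, p)))
Mul(Function('V')(-10), 4) = Mul(Add(22, Pow(-10, 2), Mul(7, -10)), 4) = Mul(Add(22, 100, -70), 4) = Mul(52, 4) = 208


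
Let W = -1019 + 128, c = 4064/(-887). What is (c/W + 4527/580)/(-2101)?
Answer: -3580122179/963064489860 ≈ -0.0037174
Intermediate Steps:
c = -4064/887 (c = 4064*(-1/887) = -4064/887 ≈ -4.5817)
W = -891
(c/W + 4527/580)/(-2101) = (-4064/887/(-891) + 4527/580)/(-2101) = (-4064/887*(-1/891) + 4527*(1/580))*(-1/2101) = (4064/790317 + 4527/580)*(-1/2101) = (3580122179/458383860)*(-1/2101) = -3580122179/963064489860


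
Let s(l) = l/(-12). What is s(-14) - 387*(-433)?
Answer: 1005433/6 ≈ 1.6757e+5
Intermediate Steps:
s(l) = -l/12 (s(l) = l*(-1/12) = -l/12)
s(-14) - 387*(-433) = -1/12*(-14) - 387*(-433) = 7/6 + 167571 = 1005433/6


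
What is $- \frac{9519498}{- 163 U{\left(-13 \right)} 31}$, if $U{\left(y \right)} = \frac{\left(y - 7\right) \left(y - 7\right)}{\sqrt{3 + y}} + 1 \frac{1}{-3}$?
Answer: $- \frac{28558494}{727637053} + \frac{3427019280 i \sqrt{10}}{727637053} \approx -0.039248 + 14.894 i$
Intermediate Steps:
$U{\left(y \right)} = - \frac{1}{3} + \frac{\left(-7 + y\right)^{2}}{\sqrt{3 + y}}$ ($U{\left(y \right)} = \frac{\left(-7 + y\right) \left(-7 + y\right)}{\sqrt{3 + y}} + 1 \left(- \frac{1}{3}\right) = \frac{\left(-7 + y\right)^{2}}{\sqrt{3 + y}} - \frac{1}{3} = - \frac{1}{3} + \frac{\left(-7 + y\right)^{2}}{\sqrt{3 + y}}$)
$- \frac{9519498}{- 163 U{\left(-13 \right)} 31} = - \frac{9519498}{- 163 \left(- \frac{1}{3} + \frac{\left(-7 - 13\right)^{2}}{\sqrt{3 - 13}}\right) 31} = - \frac{9519498}{- 163 \left(- \frac{1}{3} + \frac{\left(-20\right)^{2}}{i \sqrt{10}}\right) 31} = - \frac{9519498}{- 163 \left(- \frac{1}{3} + 400 \left(- \frac{i \sqrt{10}}{10}\right)\right) 31} = - \frac{9519498}{- 163 \left(- \frac{1}{3} - 40 i \sqrt{10}\right) 31} = - \frac{9519498}{\left(\frac{163}{3} + 6520 i \sqrt{10}\right) 31} = - \frac{9519498}{\frac{5053}{3} + 202120 i \sqrt{10}}$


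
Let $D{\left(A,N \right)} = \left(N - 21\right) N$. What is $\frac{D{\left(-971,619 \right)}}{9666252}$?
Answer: $\frac{185081}{4833126} \approx 0.038294$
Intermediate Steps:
$D{\left(A,N \right)} = N \left(-21 + N\right)$ ($D{\left(A,N \right)} = \left(-21 + N\right) N = N \left(-21 + N\right)$)
$\frac{D{\left(-971,619 \right)}}{9666252} = \frac{619 \left(-21 + 619\right)}{9666252} = 619 \cdot 598 \cdot \frac{1}{9666252} = 370162 \cdot \frac{1}{9666252} = \frac{185081}{4833126}$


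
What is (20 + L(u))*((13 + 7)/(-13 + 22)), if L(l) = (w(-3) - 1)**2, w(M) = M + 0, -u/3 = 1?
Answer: 80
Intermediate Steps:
u = -3 (u = -3*1 = -3)
w(M) = M
L(l) = 16 (L(l) = (-3 - 1)**2 = (-4)**2 = 16)
(20 + L(u))*((13 + 7)/(-13 + 22)) = (20 + 16)*((13 + 7)/(-13 + 22)) = 36*(20/9) = 80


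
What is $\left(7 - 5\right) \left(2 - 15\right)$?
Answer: $-26$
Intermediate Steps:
$\left(7 - 5\right) \left(2 - 15\right) = \left(7 - 5\right) \left(-13\right) = 2 \left(-13\right) = -26$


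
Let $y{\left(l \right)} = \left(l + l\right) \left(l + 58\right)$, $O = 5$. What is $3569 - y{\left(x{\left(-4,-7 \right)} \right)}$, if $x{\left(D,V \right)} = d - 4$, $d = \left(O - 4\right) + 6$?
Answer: $3203$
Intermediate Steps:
$d = 7$ ($d = \left(5 - 4\right) + 6 = 1 + 6 = 7$)
$x{\left(D,V \right)} = 3$ ($x{\left(D,V \right)} = 7 - 4 = 3$)
$y{\left(l \right)} = 2 l \left(58 + l\right)$
$3569 - y{\left(x{\left(-4,-7 \right)} \right)} = 3569 - 2 \cdot 3 \left(58 + 3\right) = 3569 - 2 \cdot 3 \cdot 61 = 3569 - 366 = 3203$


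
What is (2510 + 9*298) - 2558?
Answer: 2634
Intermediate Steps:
(2510 + 9*298) - 2558 = (2510 + 2682) - 2558 = 5192 - 2558 = 2634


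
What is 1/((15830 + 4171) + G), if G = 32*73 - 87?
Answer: 1/22250 ≈ 4.4944e-5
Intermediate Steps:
G = 2249 (G = 2336 - 87 = 2249)
1/((15830 + 4171) + G) = 1/((15830 + 4171) + 2249) = 1/(20001 + 2249) = 1/22250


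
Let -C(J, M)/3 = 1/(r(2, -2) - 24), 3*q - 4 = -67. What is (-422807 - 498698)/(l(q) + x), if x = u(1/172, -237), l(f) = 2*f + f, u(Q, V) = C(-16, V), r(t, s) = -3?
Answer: 8293545/566 ≈ 14653.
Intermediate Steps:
q = -21 (q = 4/3 + (⅓)*(-67) = 4/3 - 67/3 = -21)
C(J, M) = ⅑ (C(J, M) = -3/(-3 - 24) = -3/(-27) = -3*(-1/27) = ⅑)
u(Q, V) = ⅑
l(f) = 3*f
x = ⅑ ≈ 0.11111
(-422807 - 498698)/(l(q) + x) = (-422807 - 498698)/(3*(-21) + ⅑) = -921505/(-63 + ⅑) = -921505/(-566/9) = -921505*(-9/566) = 8293545/566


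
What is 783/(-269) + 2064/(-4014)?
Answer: -616363/179961 ≈ -3.4250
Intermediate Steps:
783/(-269) + 2064/(-4014) = 783*(-1/269) + 2064*(-1/4014) = -783/269 - 344/669 = -616363/179961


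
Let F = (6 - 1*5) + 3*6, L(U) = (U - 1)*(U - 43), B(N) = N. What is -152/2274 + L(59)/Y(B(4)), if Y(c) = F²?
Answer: 1027700/410457 ≈ 2.5038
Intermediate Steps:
L(U) = (-1 + U)*(-43 + U)
F = 19 (F = (6 - 5) + 18 = 1 + 18 = 19)
Y(c) = 361 (Y(c) = 19² = 361)
-152/2274 + L(59)/Y(B(4)) = -152/2274 + (43 + 59² - 44*59)/361 = -152*1/2274 + (43 + 3481 - 2596)*(1/361) = -76/1137 + 928*(1/361) = -76/1137 + 928/361 = 1027700/410457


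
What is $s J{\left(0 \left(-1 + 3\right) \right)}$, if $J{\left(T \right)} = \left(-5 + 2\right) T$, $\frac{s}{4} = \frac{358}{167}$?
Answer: $0$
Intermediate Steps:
$s = \frac{1432}{167}$ ($s = 4 \cdot \frac{358}{167} = \frac{1432}{167} \approx 8.5748$)
$J{\left(T \right)} = - 3 T$
$s J{\left(0 \left(-1 + 3\right) \right)} = \frac{1432 \left(- 3 \cdot 0 \left(-1 + 3\right)\right)}{167} = \frac{1432 \left(- 3 \cdot 0 \cdot 2\right)}{167} = \frac{1432 \left(\left(-3\right) 0\right)}{167} = \frac{1432}{167} \cdot 0 = 0$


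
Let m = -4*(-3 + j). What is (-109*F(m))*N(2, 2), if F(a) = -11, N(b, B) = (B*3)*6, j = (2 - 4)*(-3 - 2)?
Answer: 43164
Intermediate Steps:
j = 10 (j = -2*(-5) = 10)
N(b, B) = 18*B (N(b, B) = (3*B)*6 = 18*B)
m = -28 (m = -4*(-3 + 10) = -4*7 = -28)
(-109*F(m))*N(2, 2) = (-109*(-11))*(18*2) = 1199*36 = 43164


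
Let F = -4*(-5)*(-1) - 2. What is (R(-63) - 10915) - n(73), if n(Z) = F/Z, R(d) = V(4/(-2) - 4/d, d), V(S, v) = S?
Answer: -50205605/4599 ≈ -10917.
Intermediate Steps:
R(d) = -2 - 4/d (R(d) = 4/(-2) - 4/d = 4*(-1/2) - 4/d = -2 - 4/d)
F = -22 (F = 20*(-1) - 2 = -20 - 2 = -22)
n(Z) = -22/Z
(R(-63) - 10915) - n(73) = ((-2 - 4/(-63)) - 10915) - (-22)/73 = ((-2 - 4*(-1/63)) - 10915) - (-22)/73 = ((-2 + 4/63) - 10915) - 1*(-22/73) = (-122/63 - 10915) + 22/73 = -687767/63 + 22/73 = -50205605/4599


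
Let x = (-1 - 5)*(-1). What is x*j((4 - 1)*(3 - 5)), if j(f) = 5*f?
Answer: -180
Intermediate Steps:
x = 6 (x = -6*(-1) = 6)
x*j((4 - 1)*(3 - 5)) = 6*(5*((4 - 1)*(3 - 5))) = 6*(5*(3*(-2))) = 6*(5*(-6)) = 6*(-30) = -180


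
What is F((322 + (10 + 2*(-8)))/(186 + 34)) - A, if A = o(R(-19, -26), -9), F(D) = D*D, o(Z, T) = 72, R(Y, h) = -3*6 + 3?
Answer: -211559/3025 ≈ -69.937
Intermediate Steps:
R(Y, h) = -15 (R(Y, h) = -18 + 3 = -15)
F(D) = D²
A = 72
F((322 + (10 + 2*(-8)))/(186 + 34)) - A = ((322 + (10 + 2*(-8)))/(186 + 34))² - 1*72 = ((322 + (10 - 16))/220)² - 72 = ((322 - 6)*(1/220))² - 72 = (316*(1/220))² - 72 = (79/55)² - 72 = 6241/3025 - 72 = -211559/3025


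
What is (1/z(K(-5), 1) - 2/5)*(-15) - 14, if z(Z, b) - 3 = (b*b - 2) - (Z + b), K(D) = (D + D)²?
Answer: -259/33 ≈ -7.8485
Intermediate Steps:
K(D) = 4*D² (K(D) = (2*D)² = 4*D²)
z(Z, b) = 1 + b² - Z - b (z(Z, b) = 3 + ((b*b - 2) - (Z + b)) = 3 + ((b² - 2) + (-Z - b)) = 3 + ((-2 + b²) + (-Z - b)) = 3 + (-2 + b² - Z - b) = 1 + b² - Z - b)
(1/z(K(-5), 1) - 2/5)*(-15) - 14 = (1/(1 + 1² - 4*(-5)² - 1*1) - 2/5)*(-15) - 14 = (1/(1 + 1 - 4*25 - 1) - 2*⅕)*(-15) - 14 = (1/(1 + 1 - 1*100 - 1) - ⅖)*(-15) - 14 = (1/(1 + 1 - 100 - 1) - ⅖)*(-15) - 14 = (1/(-99) - ⅖)*(-15) - 14 = (1*(-1/99) - ⅖)*(-15) - 14 = (-1/99 - ⅖)*(-15) - 14 = -203/495*(-15) - 14 = 203/33 - 14 = -259/33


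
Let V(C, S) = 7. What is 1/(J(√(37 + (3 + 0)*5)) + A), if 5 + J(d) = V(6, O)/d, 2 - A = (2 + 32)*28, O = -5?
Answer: -49660/47425251 - 14*√13/47425251 ≈ -0.0010482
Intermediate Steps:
A = -950 (A = 2 - (2 + 32)*28 = 2 - 34*28 = 2 - 1*952 = 2 - 952 = -950)
J(d) = -5 + 7/d
1/(J(√(37 + (3 + 0)*5)) + A) = 1/((-5 + 7/(√(37 + (3 + 0)*5))) - 950) = 1/((-5 + 7/(√(37 + 3*5))) - 950) = 1/((-5 + 7/(√(37 + 15))) - 950) = 1/((-5 + 7/(√52)) - 950) = 1/((-5 + 7/((2*√13))) - 950) = 1/((-5 + 7*(√13/26)) - 950) = 1/((-5 + 7*√13/26) - 950) = 1/(-955 + 7*√13/26)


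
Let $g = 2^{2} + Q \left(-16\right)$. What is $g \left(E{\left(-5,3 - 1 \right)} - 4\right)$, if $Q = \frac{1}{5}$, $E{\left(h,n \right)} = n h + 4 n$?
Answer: $- \frac{24}{5} \approx -4.8$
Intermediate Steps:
$E{\left(h,n \right)} = 4 n + h n$ ($E{\left(h,n \right)} = h n + 4 n = 4 n + h n$)
$Q = \frac{1}{5} \approx 0.2$
$g = \frac{4}{5}$ ($g = 2^{2} + \frac{1}{5} \left(-16\right) = 4 - \frac{16}{5} = \frac{4}{5} \approx 0.8$)
$g \left(E{\left(-5,3 - 1 \right)} - 4\right) = \frac{4 \left(\left(3 - 1\right) \left(4 - 5\right) - 4\right)}{5} = \frac{4 \left(\left(3 - 1\right) \left(-1\right) - 4\right)}{5} = \frac{4 \left(2 \left(-1\right) - 4\right)}{5} = \frac{4 \left(-2 - 4\right)}{5} = \frac{4}{5} \left(-6\right) = - \frac{24}{5}$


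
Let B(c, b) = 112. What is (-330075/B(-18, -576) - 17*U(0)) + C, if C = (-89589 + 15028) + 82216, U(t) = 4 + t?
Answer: 519669/112 ≈ 4639.9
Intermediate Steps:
C = 7655 (C = -74561 + 82216 = 7655)
(-330075/B(-18, -576) - 17*U(0)) + C = (-330075/112 - 17*(4 + 0)) + 7655 = (-330075*1/112 - 17*4) + 7655 = (-330075/112 - 68) + 7655 = -337691/112 + 7655 = 519669/112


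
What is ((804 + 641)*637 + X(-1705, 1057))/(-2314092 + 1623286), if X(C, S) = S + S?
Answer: -922579/690806 ≈ -1.3355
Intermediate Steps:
X(C, S) = 2*S
((804 + 641)*637 + X(-1705, 1057))/(-2314092 + 1623286) = ((804 + 641)*637 + 2*1057)/(-2314092 + 1623286) = (1445*637 + 2114)/(-690806) = (920465 + 2114)*(-1/690806) = 922579*(-1/690806) = -922579/690806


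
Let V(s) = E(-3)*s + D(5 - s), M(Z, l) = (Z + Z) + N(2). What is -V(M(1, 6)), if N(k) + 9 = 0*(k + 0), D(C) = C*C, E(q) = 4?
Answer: -116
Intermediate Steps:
D(C) = C²
N(k) = -9 (N(k) = -9 + 0*(k + 0) = -9 + 0*k = -9 + 0 = -9)
M(Z, l) = -9 + 2*Z (M(Z, l) = (Z + Z) - 9 = 2*Z - 9 = -9 + 2*Z)
V(s) = (5 - s)² + 4*s (V(s) = 4*s + (5 - s)² = (5 - s)² + 4*s)
-V(M(1, 6)) = -((-5 + (-9 + 2*1))² + 4*(-9 + 2*1)) = -((-5 + (-9 + 2))² + 4*(-9 + 2)) = -((-5 - 7)² + 4*(-7)) = -((-12)² - 28) = -(144 - 28) = -1*116 = -116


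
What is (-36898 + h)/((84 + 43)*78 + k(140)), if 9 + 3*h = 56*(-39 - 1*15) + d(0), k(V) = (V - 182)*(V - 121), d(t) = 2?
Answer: -113725/27324 ≈ -4.1621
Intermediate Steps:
k(V) = (-182 + V)*(-121 + V)
h = -3031/3 (h = -3 + (56*(-39 - 1*15) + 2)/3 = -3 + (56*(-39 - 15) + 2)/3 = -3 + (56*(-54) + 2)/3 = -3 + (-3024 + 2)/3 = -3 + (⅓)*(-3022) = -3 - 3022/3 = -3031/3 ≈ -1010.3)
(-36898 + h)/((84 + 43)*78 + k(140)) = (-36898 - 3031/3)/((84 + 43)*78 + (22022 + 140² - 303*140)) = -113725/(3*(127*78 + (22022 + 19600 - 42420))) = -113725/(3*(9906 - 798)) = -113725/3/9108 = -113725/3*1/9108 = -113725/27324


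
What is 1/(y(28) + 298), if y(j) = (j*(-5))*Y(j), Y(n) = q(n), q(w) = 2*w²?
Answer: -1/219222 ≈ -4.5616e-6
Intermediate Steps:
Y(n) = 2*n²
y(j) = -10*j³ (y(j) = (j*(-5))*(2*j²) = (-5*j)*(2*j²) = -10*j³)
1/(y(28) + 298) = 1/(-10*28³ + 298) = 1/(-10*21952 + 298) = 1/(-219520 + 298) = 1/(-219222) = -1/219222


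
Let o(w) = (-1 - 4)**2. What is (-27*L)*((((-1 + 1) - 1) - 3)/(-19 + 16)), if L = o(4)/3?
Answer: -300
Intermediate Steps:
o(w) = 25 (o(w) = (-5)**2 = 25)
L = 25/3 ≈ 8.3333
(-27*L)*((((-1 + 1) - 1) - 3)/(-19 + 16)) = (-27*25/3)*((((-1 + 1) - 1) - 3)/(-19 + 16)) = -225*((0 - 1) - 3)/(-3) = -225*(-1 - 3)*(-1)/3 = -(-900)*(-1)/3 = -225*4/3 = -300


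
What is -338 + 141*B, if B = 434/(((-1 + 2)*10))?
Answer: 28907/5 ≈ 5781.4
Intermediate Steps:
B = 217/5 (B = 434/((1*10)) = 434/10 = 434*(⅒) = 217/5 ≈ 43.400)
-338 + 141*B = -338 + 141*(217/5) = -338 + 30597/5 = 28907/5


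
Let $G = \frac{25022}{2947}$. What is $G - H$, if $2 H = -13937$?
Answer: $\frac{41122383}{5894} \approx 6977.0$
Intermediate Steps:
$H = - \frac{13937}{2}$ ($H = \frac{1}{2} \left(-13937\right) = - \frac{13937}{2} \approx -6968.5$)
$G = \frac{25022}{2947}$ ($G = 25022 \cdot \frac{1}{2947} = \frac{25022}{2947} \approx 8.4907$)
$G - H = \frac{25022}{2947} - - \frac{13937}{2} = \frac{25022}{2947} + \frac{13937}{2} = \frac{41122383}{5894}$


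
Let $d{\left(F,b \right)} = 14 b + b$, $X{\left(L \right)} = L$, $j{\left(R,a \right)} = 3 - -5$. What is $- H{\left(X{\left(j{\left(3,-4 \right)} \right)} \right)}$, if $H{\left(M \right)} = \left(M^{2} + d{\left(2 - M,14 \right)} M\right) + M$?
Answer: $-1752$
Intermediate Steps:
$j{\left(R,a \right)} = 8$ ($j{\left(R,a \right)} = 3 + 5 = 8$)
$d{\left(F,b \right)} = 15 b$
$H{\left(M \right)} = M^{2} + 211 M$ ($H{\left(M \right)} = \left(M^{2} + 15 \cdot 14 M\right) + M = \left(M^{2} + 210 M\right) + M = M^{2} + 211 M$)
$- H{\left(X{\left(j{\left(3,-4 \right)} \right)} \right)} = - 8 \left(211 + 8\right) = - 8 \cdot 219 = \left(-1\right) 1752 = -1752$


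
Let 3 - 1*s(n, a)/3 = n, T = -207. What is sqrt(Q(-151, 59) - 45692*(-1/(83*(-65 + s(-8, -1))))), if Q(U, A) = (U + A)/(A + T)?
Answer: I*sqrt(2502121818)/12284 ≈ 4.0721*I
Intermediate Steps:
s(n, a) = 9 - 3*n
Q(U, A) = (A + U)/(-207 + A) (Q(U, A) = (U + A)/(A - 207) = (A + U)/(-207 + A))
sqrt(Q(-151, 59) - 45692*(-1/(83*(-65 + s(-8, -1))))) = sqrt((59 - 151)/(-207 + 59) - 45692*(-1/(83*(-65 + (9 - 3*(-8)))))) = sqrt(-92/(-148) - 45692*(-1/(83*(-65 + (9 + 24))))) = sqrt(-1/148*(-92) - 45692*(-1/(83*(-65 + 33)))) = sqrt(23/37 - 45692/((-32*(-83)))) = sqrt(23/37 - 45692/2656) = sqrt(23/37 - 45692*1/2656) = sqrt(23/37 - 11423/664) = sqrt(-407379/24568) = I*sqrt(2502121818)/12284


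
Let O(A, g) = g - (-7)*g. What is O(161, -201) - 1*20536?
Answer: -22144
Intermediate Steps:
O(A, g) = 8*g (O(A, g) = g + 7*g = 8*g)
O(161, -201) - 1*20536 = 8*(-201) - 1*20536 = -1608 - 20536 = -22144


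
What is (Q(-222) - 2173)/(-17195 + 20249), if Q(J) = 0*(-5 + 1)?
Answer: -2173/3054 ≈ -0.71153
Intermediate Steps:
Q(J) = 0 (Q(J) = 0*(-4) = 0)
(Q(-222) - 2173)/(-17195 + 20249) = (0 - 2173)/(-17195 + 20249) = -2173/3054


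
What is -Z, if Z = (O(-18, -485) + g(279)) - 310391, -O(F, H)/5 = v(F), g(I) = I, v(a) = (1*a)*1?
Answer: 310022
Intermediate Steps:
v(a) = a (v(a) = a*1 = a)
O(F, H) = -5*F
Z = -310022 (Z = (-5*(-18) + 279) - 310391 = (90 + 279) - 310391 = 369 - 310391 = -310022)
-Z = -1*(-310022) = 310022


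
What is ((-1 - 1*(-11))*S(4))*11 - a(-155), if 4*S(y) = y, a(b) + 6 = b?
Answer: 271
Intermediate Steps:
a(b) = -6 + b
S(y) = y/4
((-1 - 1*(-11))*S(4))*11 - a(-155) = ((-1 - 1*(-11))*((¼)*4))*11 - (-6 - 155) = ((-1 + 11)*1)*11 - 1*(-161) = (10*1)*11 + 161 = 10*11 + 161 = 110 + 161 = 271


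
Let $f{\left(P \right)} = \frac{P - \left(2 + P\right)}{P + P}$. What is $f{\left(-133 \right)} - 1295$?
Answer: $- \frac{172234}{133} \approx -1295.0$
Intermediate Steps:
$f{\left(P \right)} = - \frac{1}{P}$ ($f{\left(P \right)} = - \frac{2}{2 P} = - 2 \frac{1}{2 P} = - \frac{1}{P}$)
$f{\left(-133 \right)} - 1295 = - \frac{1}{-133} - 1295 = \left(-1\right) \left(- \frac{1}{133}\right) - 1295 = \frac{1}{133} - 1295 = - \frac{172234}{133}$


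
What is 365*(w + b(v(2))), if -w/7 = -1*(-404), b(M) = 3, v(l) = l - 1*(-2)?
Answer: -1031125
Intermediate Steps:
v(l) = 2 + l (v(l) = l + 2 = 2 + l)
w = -2828 (w = -(-7)*(-404) = -7*404 = -2828)
365*(w + b(v(2))) = 365*(-2828 + 3) = 365*(-2825) = -1031125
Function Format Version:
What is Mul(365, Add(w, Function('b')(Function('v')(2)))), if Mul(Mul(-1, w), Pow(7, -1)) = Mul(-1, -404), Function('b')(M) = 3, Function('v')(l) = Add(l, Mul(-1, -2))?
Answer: -1031125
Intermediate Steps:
Function('v')(l) = Add(2, l) (Function('v')(l) = Add(l, 2) = Add(2, l))
w = -2828 (w = Mul(-7, Mul(-1, -404)) = Mul(-7, 404) = -2828)
Mul(365, Add(w, Function('b')(Function('v')(2)))) = Mul(365, Add(-2828, 3)) = Mul(365, -2825) = -1031125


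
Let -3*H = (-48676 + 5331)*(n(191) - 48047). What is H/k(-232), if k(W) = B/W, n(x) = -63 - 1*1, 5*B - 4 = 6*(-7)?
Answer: -403171783700/19 ≈ -2.1220e+10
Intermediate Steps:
B = -38/5 (B = ⅘ + (6*(-7))/5 = ⅘ + (⅕)*(-42) = ⅘ - 42/5 = -38/5 ≈ -7.6000)
n(x) = -64 (n(x) = -63 - 1 = -64)
k(W) = -38/(5*W)
H = -695123765 (H = -(-48676 + 5331)*(-64 - 48047)/3 = -(-43345)*(-48111)/3 = -⅓*2085371295 = -695123765)
H/k(-232) = -695123765/((-38/5/(-232))) = -695123765/((-38/5*(-1/232))) = -695123765/19/580 = -695123765*580/19 = -403171783700/19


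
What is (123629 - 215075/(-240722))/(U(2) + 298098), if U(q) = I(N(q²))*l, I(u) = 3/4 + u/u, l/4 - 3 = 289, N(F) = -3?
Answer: 29760435213/72250782524 ≈ 0.41190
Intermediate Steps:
l = 1168 (l = 12 + 4*289 = 12 + 1156 = 1168)
I(u) = 7/4 (I(u) = 3*(¼) + 1 = ¾ + 1 = 7/4)
U(q) = 2044 (U(q) = (7/4)*1168 = 2044)
(123629 - 215075/(-240722))/(U(2) + 298098) = (123629 - 215075/(-240722))/(2044 + 298098) = (123629 - 215075*(-1/240722))/300142 = (123629 + 215075/240722)*(1/300142) = (29760435213/240722)*(1/300142) = 29760435213/72250782524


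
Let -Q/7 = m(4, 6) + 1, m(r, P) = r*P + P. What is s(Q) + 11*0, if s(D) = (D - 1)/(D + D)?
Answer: 109/217 ≈ 0.50230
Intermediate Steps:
m(r, P) = P + P*r (m(r, P) = P*r + P = P + P*r)
Q = -217 (Q = -7*(6*(1 + 4) + 1) = -7*(6*5 + 1) = -7*(30 + 1) = -7*31 = -217)
s(D) = (-1 + D)/(2*D) (s(D) = (-1 + D)/((2*D)) = (-1 + D)*(1/(2*D)) = (-1 + D)/(2*D))
s(Q) + 11*0 = (½)*(-1 - 217)/(-217) + 11*0 = (½)*(-1/217)*(-218) + 0 = 109/217 + 0 = 109/217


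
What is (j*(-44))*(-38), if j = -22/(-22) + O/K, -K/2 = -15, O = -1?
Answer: 24244/15 ≈ 1616.3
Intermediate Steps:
K = 30 (K = -2*(-15) = 30)
j = 29/30 (j = -22/(-22) - 1/30 = -22*(-1/22) - 1*1/30 = 1 - 1/30 = 29/30 ≈ 0.96667)
(j*(-44))*(-38) = ((29/30)*(-44))*(-38) = -638/15*(-38) = 24244/15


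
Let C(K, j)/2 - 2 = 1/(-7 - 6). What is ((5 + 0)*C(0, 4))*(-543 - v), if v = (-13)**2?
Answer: -178000/13 ≈ -13692.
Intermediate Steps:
v = 169
C(K, j) = 50/13 (C(K, j) = 4 + 2/(-7 - 6) = 4 + 2/(-13) = 4 + 2*(-1/13) = 4 - 2/13 = 50/13)
((5 + 0)*C(0, 4))*(-543 - v) = ((5 + 0)*(50/13))*(-543 - 1*169) = (5*(50/13))*(-543 - 169) = (250/13)*(-712) = -178000/13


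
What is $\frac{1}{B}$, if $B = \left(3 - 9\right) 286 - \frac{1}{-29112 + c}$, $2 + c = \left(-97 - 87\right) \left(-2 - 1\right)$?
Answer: $- \frac{28562}{49012391} \approx -0.00058275$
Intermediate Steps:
$c = 550$ ($c = -2 + \left(-97 - 87\right) \left(-2 - 1\right) = -2 - 184 \left(-2 - 1\right) = -2 - -552 = -2 + 552 = 550$)
$B = - \frac{49012391}{28562}$ ($B = \left(3 - 9\right) 286 - \frac{1}{-29112 + 550} = \left(-6\right) 286 - \frac{1}{-28562} = -1716 - - \frac{1}{28562} = -1716 + \frac{1}{28562} = - \frac{49012391}{28562} \approx -1716.0$)
$\frac{1}{B} = \frac{1}{- \frac{49012391}{28562}} = - \frac{28562}{49012391}$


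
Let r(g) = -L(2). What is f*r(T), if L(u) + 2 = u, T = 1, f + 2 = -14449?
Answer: 0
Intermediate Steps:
f = -14451 (f = -2 - 14449 = -14451)
L(u) = -2 + u
r(g) = 0 (r(g) = -(-2 + 2) = -1*0 = 0)
f*r(T) = -14451*0 = 0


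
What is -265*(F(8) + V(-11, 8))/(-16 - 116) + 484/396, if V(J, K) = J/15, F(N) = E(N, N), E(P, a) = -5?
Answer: -679/66 ≈ -10.288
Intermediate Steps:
F(N) = -5
V(J, K) = J/15 (V(J, K) = J*(1/15) = J/15)
-265*(F(8) + V(-11, 8))/(-16 - 116) + 484/396 = -265*(-5 + (1/15)*(-11))/(-16 - 116) + 484/396 = -265/((-132/(-5 - 11/15))) + 484*(1/396) = -265/((-132/(-86/15))) + 11/9 = -265/((-132*(-15/86))) + 11/9 = -265/990/43 + 11/9 = -265*43/990 + 11/9 = -2279/198 + 11/9 = -679/66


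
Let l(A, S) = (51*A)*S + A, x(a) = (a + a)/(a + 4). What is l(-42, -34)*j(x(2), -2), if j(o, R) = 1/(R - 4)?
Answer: -12131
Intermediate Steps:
x(a) = 2*a/(4 + a) (x(a) = (2*a)/(4 + a) = 2*a/(4 + a))
l(A, S) = A + 51*A*S (l(A, S) = 51*A*S + A = A + 51*A*S)
j(o, R) = 1/(-4 + R)
l(-42, -34)*j(x(2), -2) = (-42*(1 + 51*(-34)))/(-4 - 2) = -42*(1 - 1734)/(-6) = -42*(-1733)*(-⅙) = 72786*(-⅙) = -12131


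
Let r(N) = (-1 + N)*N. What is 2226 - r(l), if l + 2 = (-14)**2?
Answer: -35216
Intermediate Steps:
l = 194 (l = -2 + (-14)**2 = -2 + 196 = 194)
r(N) = N*(-1 + N)
2226 - r(l) = 2226 - 194*(-1 + 194) = 2226 - 194*193 = 2226 - 1*37442 = 2226 - 37442 = -35216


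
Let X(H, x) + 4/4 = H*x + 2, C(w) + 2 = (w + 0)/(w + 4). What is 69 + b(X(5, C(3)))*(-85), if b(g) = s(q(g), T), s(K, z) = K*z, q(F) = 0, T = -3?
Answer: 69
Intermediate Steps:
C(w) = -2 + w/(4 + w) (C(w) = -2 + (w + 0)/(w + 4) = -2 + w/(4 + w))
X(H, x) = 1 + H*x (X(H, x) = -1 + (H*x + 2) = -1 + (2 + H*x) = 1 + H*x)
b(g) = 0 (b(g) = 0*(-3) = 0)
69 + b(X(5, C(3)))*(-85) = 69 + 0*(-85) = 69 + 0 = 69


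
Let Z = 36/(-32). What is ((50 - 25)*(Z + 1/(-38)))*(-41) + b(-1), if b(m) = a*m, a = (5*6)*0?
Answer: 179375/152 ≈ 1180.1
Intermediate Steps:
Z = -9/8 (Z = 36*(-1/32) = -9/8 ≈ -1.1250)
a = 0 (a = 30*0 = 0)
b(m) = 0 (b(m) = 0*m = 0)
((50 - 25)*(Z + 1/(-38)))*(-41) + b(-1) = ((50 - 25)*(-9/8 + 1/(-38)))*(-41) + 0 = (25*(-9/8 - 1/38))*(-41) + 0 = (25*(-175/152))*(-41) + 0 = -4375/152*(-41) + 0 = 179375/152 + 0 = 179375/152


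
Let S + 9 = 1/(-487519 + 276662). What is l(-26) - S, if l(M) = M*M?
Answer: 144437046/210857 ≈ 685.00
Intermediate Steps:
l(M) = M²
S = -1897714/210857 (S = -9 + 1/(-487519 + 276662) = -9 + 1/(-210857) = -9 - 1/210857 = -1897714/210857 ≈ -9.0000)
l(-26) - S = (-26)² - 1*(-1897714/210857) = 676 + 1897714/210857 = 144437046/210857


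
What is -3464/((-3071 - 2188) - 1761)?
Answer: 866/1755 ≈ 0.49345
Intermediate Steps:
-3464/((-3071 - 2188) - 1761) = -3464/(-5259 - 1761) = -3464/(-7020) = -3464*(-1/7020) = 866/1755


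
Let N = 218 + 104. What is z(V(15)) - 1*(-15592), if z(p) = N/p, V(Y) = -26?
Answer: 202535/13 ≈ 15580.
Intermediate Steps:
N = 322
z(p) = 322/p
z(V(15)) - 1*(-15592) = 322/(-26) - 1*(-15592) = 322*(-1/26) + 15592 = -161/13 + 15592 = 202535/13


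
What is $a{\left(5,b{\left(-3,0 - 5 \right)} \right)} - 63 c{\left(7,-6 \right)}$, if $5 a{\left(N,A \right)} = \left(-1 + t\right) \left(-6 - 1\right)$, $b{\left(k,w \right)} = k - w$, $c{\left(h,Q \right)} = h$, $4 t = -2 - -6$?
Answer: $-441$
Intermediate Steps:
$t = 1$ ($t = \frac{-2 - -6}{4} = \frac{-2 + 6}{4} = \frac{1}{4} \cdot 4 = 1$)
$a{\left(N,A \right)} = 0$ ($a{\left(N,A \right)} = \frac{\left(-1 + 1\right) \left(-6 - 1\right)}{5} = \frac{0 \left(-7\right)}{5} = \frac{1}{5} \cdot 0 = 0$)
$a{\left(5,b{\left(-3,0 - 5 \right)} \right)} - 63 c{\left(7,-6 \right)} = 0 - 441 = -441$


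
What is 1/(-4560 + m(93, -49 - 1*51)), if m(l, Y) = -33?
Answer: -1/4593 ≈ -0.00021772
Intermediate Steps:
1/(-4560 + m(93, -49 - 1*51)) = 1/(-4560 - 33) = 1/(-4593) = -1/4593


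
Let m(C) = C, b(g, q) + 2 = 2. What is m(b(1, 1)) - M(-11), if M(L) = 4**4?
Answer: -256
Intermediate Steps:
b(g, q) = 0 (b(g, q) = -2 + 2 = 0)
M(L) = 256
m(b(1, 1)) - M(-11) = 0 - 1*256 = 0 - 256 = -256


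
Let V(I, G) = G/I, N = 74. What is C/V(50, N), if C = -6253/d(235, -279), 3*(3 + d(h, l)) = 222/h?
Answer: 992875/631 ≈ 1573.5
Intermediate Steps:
d(h, l) = -3 + 74/h (d(h, l) = -3 + (222/h)/3 = -3 + 74/h)
C = 1469455/631 (C = -6253/(-3 + 74/235) = -6253/(-631/235) = -6253*(-235/631) = 1469455/631 ≈ 2328.8)
C/V(50, N) = 1469455/(631*((74/50))) = 1469455/(631*((74*(1/50)))) = 1469455/(631*(37/25)) = (1469455/631)*(25/37) = 992875/631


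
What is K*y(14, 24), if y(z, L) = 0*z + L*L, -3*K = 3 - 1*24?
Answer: 4032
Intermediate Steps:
K = 7 (K = -(3 - 1*24)/3 = -(3 - 24)/3 = -⅓*(-21) = 7)
y(z, L) = L² (y(z, L) = 0 + L² = L²)
K*y(14, 24) = 7*24² = 7*576 = 4032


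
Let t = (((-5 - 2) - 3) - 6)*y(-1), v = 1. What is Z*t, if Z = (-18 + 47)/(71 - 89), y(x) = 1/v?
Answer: 232/9 ≈ 25.778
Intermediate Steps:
y(x) = 1 (y(x) = 1/1 = 1)
Z = -29/18 (Z = 29/(-18) = 29*(-1/18) = -29/18 ≈ -1.6111)
t = -16 (t = (((-5 - 2) - 3) - 6)*1 = ((-7 - 3) - 6)*1 = (-10 - 6)*1 = -16*1 = -16)
Z*t = -29/18*(-16) = 232/9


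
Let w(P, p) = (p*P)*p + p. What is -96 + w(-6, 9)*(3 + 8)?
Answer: -5343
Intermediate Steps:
w(P, p) = p + P*p² (w(P, p) = (P*p)*p + p = P*p² + p = p + P*p²)
-96 + w(-6, 9)*(3 + 8) = -96 + (9*(1 - 6*9))*(3 + 8) = -96 + (9*(1 - 54))*11 = -96 + (9*(-53))*11 = -96 - 477*11 = -96 - 5247 = -5343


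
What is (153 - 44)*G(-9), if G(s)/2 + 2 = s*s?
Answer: 17222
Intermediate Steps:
G(s) = -4 + 2*s**2 (G(s) = -4 + 2*(s*s) = -4 + 2*s**2)
(153 - 44)*G(-9) = (153 - 44)*(-4 + 2*(-9)**2) = 109*(-4 + 2*81) = 109*(-4 + 162) = 109*158 = 17222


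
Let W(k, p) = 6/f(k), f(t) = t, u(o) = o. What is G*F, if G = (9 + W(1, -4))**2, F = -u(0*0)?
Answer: 0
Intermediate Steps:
W(k, p) = 6/k
F = 0 (F = -0*0 = -1*0 = 0)
G = 225 (G = (9 + 6/1)**2 = (9 + 6*1)**2 = (9 + 6)**2 = 15**2 = 225)
G*F = 225*0 = 0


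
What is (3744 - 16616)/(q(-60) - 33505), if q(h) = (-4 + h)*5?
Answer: 12872/33825 ≈ 0.38055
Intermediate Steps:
q(h) = -20 + 5*h
(3744 - 16616)/(q(-60) - 33505) = (3744 - 16616)/((-20 + 5*(-60)) - 33505) = -12872/((-20 - 300) - 33505) = -12872/(-320 - 33505) = -12872/(-33825) = -12872*(-1/33825) = 12872/33825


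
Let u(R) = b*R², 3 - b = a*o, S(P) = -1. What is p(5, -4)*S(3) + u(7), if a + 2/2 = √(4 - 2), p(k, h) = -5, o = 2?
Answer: 250 - 98*√2 ≈ 111.41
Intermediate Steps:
a = -1 + √2 (a = -1 + √(4 - 2) = -1 + √2 ≈ 0.41421)
b = 5 - 2*√2 (b = 3 - (-1 + √2)*2 = 3 - (-2 + 2*√2) = 3 + (2 - 2*√2) = 5 - 2*√2 ≈ 2.1716)
u(R) = R²*(5 - 2*√2) (u(R) = (5 - 2*√2)*R² = R²*(5 - 2*√2))
p(5, -4)*S(3) + u(7) = -5*(-1) + 7²*(5 - 2*√2) = 5 + 49*(5 - 2*√2) = 5 + (245 - 98*√2) = 250 - 98*√2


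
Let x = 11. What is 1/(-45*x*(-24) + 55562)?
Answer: 1/67442 ≈ 1.4828e-5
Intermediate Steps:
1/(-45*x*(-24) + 55562) = 1/(-45*11*(-24) + 55562) = 1/(-495*(-24) + 55562) = 1/(11880 + 55562) = 1/67442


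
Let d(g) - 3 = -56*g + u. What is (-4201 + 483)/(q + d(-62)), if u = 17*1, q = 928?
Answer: -143/170 ≈ -0.84118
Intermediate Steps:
u = 17
d(g) = 20 - 56*g (d(g) = 3 + (-56*g + 17) = 3 + (17 - 56*g) = 20 - 56*g)
(-4201 + 483)/(q + d(-62)) = (-4201 + 483)/(928 + (20 - 56*(-62))) = -3718/(928 + (20 + 3472)) = -3718/(928 + 3492) = -3718/4420 = -3718*1/4420 = -143/170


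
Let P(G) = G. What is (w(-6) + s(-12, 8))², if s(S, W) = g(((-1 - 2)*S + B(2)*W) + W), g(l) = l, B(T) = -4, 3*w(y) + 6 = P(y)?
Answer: 64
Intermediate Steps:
w(y) = -2 + y/3
s(S, W) = -3*S - 3*W (s(S, W) = ((-1 - 2)*S - 4*W) + W = (-3*S - 4*W) + W = (-4*W - 3*S) + W = -3*S - 3*W)
(w(-6) + s(-12, 8))² = ((-2 + (⅓)*(-6)) + (-3*(-12) - 3*8))² = ((-2 - 2) + (36 - 24))² = (-4 + 12)² = 8² = 64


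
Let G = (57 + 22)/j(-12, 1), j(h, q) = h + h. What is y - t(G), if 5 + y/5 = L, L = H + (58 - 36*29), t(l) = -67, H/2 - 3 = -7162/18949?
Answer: -92125862/18949 ≈ -4861.8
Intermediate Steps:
j(h, q) = 2*h
H = 99370/18949 (H = 6 + 2*(-7162/18949) = 6 - 14324/18949 = 99370/18949 ≈ 5.2441)
G = -79/24 (G = (57 + 22)/((2*(-12))) = 79/(-24) = 79*(-1/24) = -79/24 ≈ -3.2917)
L = -18584344/18949 (L = 99370/18949 + (58 - 36*29) = 99370/18949 + (58 - 1044) = 99370/18949 - 986 = -18584344/18949 ≈ -980.76)
y = -93395445/18949 (y = -25 + 5*(-18584344/18949) = -25 - 92921720/18949 = -93395445/18949 ≈ -4928.8)
y - t(G) = -93395445/18949 - 1*(-67) = -93395445/18949 + 67 = -92125862/18949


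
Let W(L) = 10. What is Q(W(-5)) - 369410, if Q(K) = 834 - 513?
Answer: -369089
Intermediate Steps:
Q(K) = 321
Q(W(-5)) - 369410 = 321 - 369410 = -369089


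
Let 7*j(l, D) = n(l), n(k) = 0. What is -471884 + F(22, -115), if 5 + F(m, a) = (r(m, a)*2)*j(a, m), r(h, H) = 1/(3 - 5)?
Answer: -471889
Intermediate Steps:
r(h, H) = -½ (r(h, H) = 1/(-2) = -½)
j(l, D) = 0 (j(l, D) = (⅐)*0 = 0)
F(m, a) = -5 (F(m, a) = -5 - ½*2*0 = -5 - 1*0 = -5 + 0 = -5)
-471884 + F(22, -115) = -471884 - 5 = -471889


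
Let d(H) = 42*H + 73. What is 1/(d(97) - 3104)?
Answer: 1/1043 ≈ 0.00095877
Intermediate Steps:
d(H) = 73 + 42*H
1/(d(97) - 3104) = 1/((73 + 42*97) - 3104) = 1/((73 + 4074) - 3104) = 1/(4147 - 3104) = 1/1043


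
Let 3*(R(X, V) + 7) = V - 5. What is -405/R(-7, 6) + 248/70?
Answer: 9001/140 ≈ 64.293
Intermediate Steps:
R(X, V) = -26/3 + V/3 (R(X, V) = -7 + (V - 5)/3 = -7 + (-5 + V)/3 = -7 + (-5/3 + V/3) = -26/3 + V/3)
-405/R(-7, 6) + 248/70 = -405/(-26/3 + (⅓)*6) + 248/70 = -405/(-26/3 + 2) + 248*(1/70) = -405/(-20/3) + 124/35 = -405*(-3/20) + 124/35 = 243/4 + 124/35 = 9001/140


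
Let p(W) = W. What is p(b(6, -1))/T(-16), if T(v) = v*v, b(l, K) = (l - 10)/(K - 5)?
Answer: 1/384 ≈ 0.0026042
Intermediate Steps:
b(l, K) = (-10 + l)/(-5 + K)
T(v) = v²
p(b(6, -1))/T(-16) = ((-10 + 6)/(-5 - 1))/((-16)²) = (-4/(-6))/256 = -⅙*(-4)*(1/256) = (⅔)*(1/256) = 1/384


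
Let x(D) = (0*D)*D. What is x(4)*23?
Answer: 0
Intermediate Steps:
x(D) = 0 (x(D) = 0*D = 0)
x(4)*23 = 0*23 = 0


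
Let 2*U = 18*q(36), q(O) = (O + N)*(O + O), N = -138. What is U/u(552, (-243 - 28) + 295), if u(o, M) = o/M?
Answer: -66096/23 ≈ -2873.7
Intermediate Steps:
q(O) = 2*O*(-138 + O) (q(O) = (O - 138)*(O + O) = (-138 + O)*(2*O) = 2*O*(-138 + O))
U = -66096 (U = (18*(2*36*(-138 + 36)))/2 = (18*(2*36*(-102)))/2 = (18*(-7344))/2 = (½)*(-132192) = -66096)
U/u(552, (-243 - 28) + 295) = -66096/(552/((-243 - 28) + 295)) = -66096/(552/(-271 + 295)) = -66096/(552/24) = -66096/(552*(1/24)) = -66096/23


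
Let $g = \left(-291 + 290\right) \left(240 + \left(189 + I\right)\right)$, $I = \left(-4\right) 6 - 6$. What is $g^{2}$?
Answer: $159201$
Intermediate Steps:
$I = -30$ ($I = -24 - 6 = -30$)
$g = -399$ ($g = \left(-291 + 290\right) \left(240 + \left(189 - 30\right)\right) = - (240 + 159) = \left(-1\right) 399 = -399$)
$g^{2} = \left(-399\right)^{2} = 159201$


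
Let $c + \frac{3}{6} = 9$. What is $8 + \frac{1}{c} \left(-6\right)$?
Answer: $\frac{124}{17} \approx 7.2941$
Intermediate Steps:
$c = \frac{17}{2}$ ($c = - \frac{1}{2} + 9 = \frac{17}{2} \approx 8.5$)
$8 + \frac{1}{c} \left(-6\right) = 8 + \frac{1}{\frac{17}{2}} \left(-6\right) = 8 + \frac{2}{17} \left(-6\right) = 8 - \frac{12}{17} = \frac{124}{17}$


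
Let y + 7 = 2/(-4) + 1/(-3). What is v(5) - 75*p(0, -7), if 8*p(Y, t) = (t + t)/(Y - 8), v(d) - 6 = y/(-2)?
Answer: -623/96 ≈ -6.4896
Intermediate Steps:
y = -47/6 (y = -7 + (2/(-4) + 1/(-3)) = -7 + (2*(-1/4) + 1*(-1/3)) = -7 + (-1/2 - 1/3) = -7 - 5/6 = -47/6 ≈ -7.8333)
v(d) = 119/12 (v(d) = 6 - 47/6/(-2) = 6 - 47/6*(-1/2) = 6 + 47/12 = 119/12)
p(Y, t) = t/(4*(-8 + Y)) (p(Y, t) = ((t + t)/(Y - 8))/8 = ((2*t)/(-8 + Y))/8 = (2*t/(-8 + Y))/8 = t/(4*(-8 + Y)))
v(5) - 75*p(0, -7) = 119/12 - 75*(-7)/(4*(-8 + 0)) = 119/12 - 75*(-7)/(4*(-8)) = 119/12 - 75*(-7)*(-1)/(4*8) = 119/12 - 75*7/32 = 119/12 - 525/32 = -623/96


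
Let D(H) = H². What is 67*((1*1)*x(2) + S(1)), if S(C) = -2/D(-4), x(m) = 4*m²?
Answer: 8509/8 ≈ 1063.6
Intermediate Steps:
S(C) = -⅛ (S(C) = -2/(-4)² = -2/16 = (1/16)*(-2) = -⅛)
67*((1*1)*x(2) + S(1)) = 67*((1*1)*(4*2²) - ⅛) = 67*(1*(4*4) - ⅛) = 67*(1*16 - ⅛) = 67*(16 - ⅛) = 67*(127/8) = 8509/8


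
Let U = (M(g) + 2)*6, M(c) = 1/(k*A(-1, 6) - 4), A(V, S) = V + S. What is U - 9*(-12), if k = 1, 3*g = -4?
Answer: 126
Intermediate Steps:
g = -4/3 (g = (⅓)*(-4) = -4/3 ≈ -1.3333)
A(V, S) = S + V
M(c) = 1 (M(c) = 1/(1*(6 - 1) - 4) = 1/(1*5 - 4) = 1/(5 - 4) = 1/1 = 1*1 = 1)
U = 18 (U = (1 + 2)*6 = 3*6 = 18)
U - 9*(-12) = 18 - 9*(-12) = 18 + 108 = 126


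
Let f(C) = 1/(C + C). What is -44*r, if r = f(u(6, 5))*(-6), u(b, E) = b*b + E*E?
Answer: 132/61 ≈ 2.1639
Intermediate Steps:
u(b, E) = E² + b² (u(b, E) = b² + E² = E² + b²)
f(C) = 1/(2*C)
r = -3/61 (r = (1/(2*(5² + 6²)))*(-6) = (1/(2*(25 + 36)))*(-6) = ((½)/61)*(-6) = ((½)*(1/61))*(-6) = (1/122)*(-6) = -3/61 ≈ -0.049180)
-44*r = -44*(-3/61) = 132/61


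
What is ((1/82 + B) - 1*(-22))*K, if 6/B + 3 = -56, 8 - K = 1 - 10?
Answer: 1802051/4838 ≈ 372.48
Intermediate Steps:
K = 17 (K = 8 - (1 - 10) = 8 - 1*(-9) = 8 + 9 = 17)
B = -6/59 (B = 6/(-3 - 56) = 6/(-59) = 6*(-1/59) = -6/59 ≈ -0.10169)
((1/82 + B) - 1*(-22))*K = ((1/82 - 6/59) - 1*(-22))*17 = ((1/82 - 6/59) + 22)*17 = (-433/4838 + 22)*17 = (106003/4838)*17 = 1802051/4838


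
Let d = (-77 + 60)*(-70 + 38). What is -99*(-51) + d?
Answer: 5593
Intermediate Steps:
d = 544 (d = -17*(-32) = 544)
-99*(-51) + d = -99*(-51) + 544 = 5049 + 544 = 5593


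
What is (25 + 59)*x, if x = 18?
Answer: 1512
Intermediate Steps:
(25 + 59)*x = (25 + 59)*18 = 84*18 = 1512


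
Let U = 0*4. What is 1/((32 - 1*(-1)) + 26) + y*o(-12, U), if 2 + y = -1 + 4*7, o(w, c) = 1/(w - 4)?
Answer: -1459/944 ≈ -1.5456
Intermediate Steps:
U = 0
o(w, c) = 1/(-4 + w)
y = 25 (y = -2 + (-1 + 4*7) = -2 + (-1 + 28) = -2 + 27 = 25)
1/((32 - 1*(-1)) + 26) + y*o(-12, U) = 1/((32 - 1*(-1)) + 26) + 25/(-4 - 12) = 1/((32 + 1) + 26) + 25/(-16) = 1/(33 + 26) + 25*(-1/16) = 1/59 - 25/16 = -1459/944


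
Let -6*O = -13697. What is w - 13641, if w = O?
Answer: -68149/6 ≈ -11358.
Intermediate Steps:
O = 13697/6 (O = -⅙*(-13697) = 13697/6 ≈ 2282.8)
w = 13697/6 ≈ 2282.8
w - 13641 = 13697/6 - 13641 = -68149/6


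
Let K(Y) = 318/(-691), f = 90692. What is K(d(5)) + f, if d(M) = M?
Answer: 62667854/691 ≈ 90692.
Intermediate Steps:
K(Y) = -318/691 (K(Y) = 318*(-1/691) = -318/691)
K(d(5)) + f = -318/691 + 90692 = 62667854/691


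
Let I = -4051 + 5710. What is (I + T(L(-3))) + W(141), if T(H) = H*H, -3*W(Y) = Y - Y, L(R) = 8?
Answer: 1723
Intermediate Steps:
W(Y) = 0 (W(Y) = -(Y - Y)/3 = -1/3*0 = 0)
I = 1659
T(H) = H**2
(I + T(L(-3))) + W(141) = (1659 + 8**2) + 0 = (1659 + 64) + 0 = 1723 + 0 = 1723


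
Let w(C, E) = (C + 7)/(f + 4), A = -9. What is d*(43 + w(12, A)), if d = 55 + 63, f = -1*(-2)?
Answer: 16343/3 ≈ 5447.7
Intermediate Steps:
f = 2
w(C, E) = 7/6 + C/6 (w(C, E) = (C + 7)/(2 + 4) = (7 + C)/6 = (7 + C)*(1/6) = 7/6 + C/6)
d = 118
d*(43 + w(12, A)) = 118*(43 + (7/6 + (1/6)*12)) = 118*(43 + (7/6 + 2)) = 118*(43 + 19/6) = 118*(277/6) = 16343/3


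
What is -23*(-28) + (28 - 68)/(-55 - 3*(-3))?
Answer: 14832/23 ≈ 644.87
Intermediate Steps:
-23*(-28) + (28 - 68)/(-55 - 3*(-3)) = 644 - 40/(-55 + 9) = 644 - 40/(-46) = 644 - 40*(-1/46) = 644 + 20/23 = 14832/23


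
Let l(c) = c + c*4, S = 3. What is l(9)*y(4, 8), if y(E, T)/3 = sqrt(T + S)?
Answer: 135*sqrt(11) ≈ 447.74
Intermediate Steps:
y(E, T) = 3*sqrt(3 + T) (y(E, T) = 3*sqrt(T + 3) = 3*sqrt(3 + T))
l(c) = 5*c (l(c) = c + 4*c = 5*c)
l(9)*y(4, 8) = (5*9)*(3*sqrt(3 + 8)) = 45*(3*sqrt(11)) = 135*sqrt(11)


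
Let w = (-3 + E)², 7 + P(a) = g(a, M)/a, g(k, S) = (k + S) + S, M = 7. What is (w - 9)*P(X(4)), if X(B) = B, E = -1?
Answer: -35/2 ≈ -17.500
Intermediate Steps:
g(k, S) = k + 2*S (g(k, S) = (S + k) + S = k + 2*S)
P(a) = -7 + (14 + a)/a (P(a) = -7 + (a + 2*7)/a = -7 + (a + 14)/a = -7 + (14 + a)/a)
w = 16 (w = (-3 - 1)² = (-4)² = 16)
(w - 9)*P(X(4)) = (16 - 9)*(-6 + 14/4) = 7*(-6 + 14*(¼)) = 7*(-6 + 7/2) = 7*(-5/2) = -35/2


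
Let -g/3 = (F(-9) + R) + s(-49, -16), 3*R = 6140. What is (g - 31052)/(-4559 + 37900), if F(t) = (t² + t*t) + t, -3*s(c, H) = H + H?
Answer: -37683/33341 ≈ -1.1302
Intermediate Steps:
R = 6140/3 (R = (⅓)*6140 = 6140/3 ≈ 2046.7)
s(c, H) = -2*H/3 (s(c, H) = -(H + H)/3 = -2*H/3)
F(t) = t + 2*t² (F(t) = (t² + t²) + t = 2*t² + t = t + 2*t²)
g = -6631 (g = -3*((-9*(1 + 2*(-9)) + 6140/3) - ⅔*(-16)) = -3*((-9*(1 - 18) + 6140/3) + 32/3) = -3*((-9*(-17) + 6140/3) + 32/3) = -3*((153 + 6140/3) + 32/3) = -3*(6599/3 + 32/3) = -3*6631/3 = -6631)
(g - 31052)/(-4559 + 37900) = (-6631 - 31052)/(-4559 + 37900) = -37683/33341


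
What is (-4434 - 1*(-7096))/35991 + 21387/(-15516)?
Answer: -80937325/62048484 ≈ -1.3044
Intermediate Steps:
(-4434 - 1*(-7096))/35991 + 21387/(-15516) = (-4434 + 7096)*(1/35991) + 21387*(-1/15516) = 2662*(1/35991) - 7129/5172 = 2662/35991 - 7129/5172 = -80937325/62048484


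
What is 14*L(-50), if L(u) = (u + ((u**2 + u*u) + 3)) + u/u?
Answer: 69356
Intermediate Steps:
L(u) = 4 + u + 2*u**2 (L(u) = (u + ((u**2 + u**2) + 3)) + 1 = (u + (2*u**2 + 3)) + 1 = (u + (3 + 2*u**2)) + 1 = (3 + u + 2*u**2) + 1 = 4 + u + 2*u**2)
14*L(-50) = 14*(4 - 50 + 2*(-50)**2) = 14*(4 - 50 + 2*2500) = 14*(4 - 50 + 5000) = 14*4954 = 69356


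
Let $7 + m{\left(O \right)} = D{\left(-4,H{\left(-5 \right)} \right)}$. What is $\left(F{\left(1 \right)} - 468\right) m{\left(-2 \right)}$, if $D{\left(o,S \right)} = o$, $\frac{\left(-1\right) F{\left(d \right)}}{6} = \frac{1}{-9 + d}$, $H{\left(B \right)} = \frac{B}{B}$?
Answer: $\frac{20559}{4} \approx 5139.8$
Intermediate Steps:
$H{\left(B \right)} = 1$
$F{\left(d \right)} = - \frac{6}{-9 + d}$
$m{\left(O \right)} = -11$ ($m{\left(O \right)} = -7 - 4 = -11$)
$\left(F{\left(1 \right)} - 468\right) m{\left(-2 \right)} = \left(- \frac{6}{-9 + 1} - 468\right) \left(-11\right) = \left(- \frac{6}{-8} - 468\right) \left(-11\right) = \left(\left(-6\right) \left(- \frac{1}{8}\right) - 468\right) \left(-11\right) = \left(\frac{3}{4} - 468\right) \left(-11\right) = \left(- \frac{1869}{4}\right) \left(-11\right) = \frac{20559}{4}$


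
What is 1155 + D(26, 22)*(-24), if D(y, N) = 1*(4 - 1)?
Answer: 1083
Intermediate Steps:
D(y, N) = 3 (D(y, N) = 1*3 = 3)
1155 + D(26, 22)*(-24) = 1155 + 3*(-24) = 1155 - 72 = 1083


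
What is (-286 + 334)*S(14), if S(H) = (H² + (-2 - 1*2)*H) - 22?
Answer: 5664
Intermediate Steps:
S(H) = -22 + H² - 4*H (S(H) = (H² + (-2 - 2)*H) - 22 = (H² - 4*H) - 22 = -22 + H² - 4*H)
(-286 + 334)*S(14) = (-286 + 334)*(-22 + 14² - 4*14) = 48*(-22 + 196 - 56) = 48*118 = 5664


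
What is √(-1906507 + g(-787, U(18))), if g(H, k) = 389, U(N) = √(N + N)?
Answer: I*√1906118 ≈ 1380.6*I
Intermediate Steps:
U(N) = √2*√N (U(N) = √(2*N) = √2*√N)
√(-1906507 + g(-787, U(18))) = √(-1906507 + 389) = √(-1906118) = I*√1906118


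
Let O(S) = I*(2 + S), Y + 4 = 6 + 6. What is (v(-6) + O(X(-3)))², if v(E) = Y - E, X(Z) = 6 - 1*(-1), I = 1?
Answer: 529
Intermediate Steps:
Y = 8 (Y = -4 + (6 + 6) = -4 + 12 = 8)
X(Z) = 7 (X(Z) = 6 + 1 = 7)
O(S) = 2 + S (O(S) = 1*(2 + S) = 2 + S)
v(E) = 8 - E
(v(-6) + O(X(-3)))² = ((8 - 1*(-6)) + (2 + 7))² = ((8 + 6) + 9)² = (14 + 9)² = 23² = 529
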